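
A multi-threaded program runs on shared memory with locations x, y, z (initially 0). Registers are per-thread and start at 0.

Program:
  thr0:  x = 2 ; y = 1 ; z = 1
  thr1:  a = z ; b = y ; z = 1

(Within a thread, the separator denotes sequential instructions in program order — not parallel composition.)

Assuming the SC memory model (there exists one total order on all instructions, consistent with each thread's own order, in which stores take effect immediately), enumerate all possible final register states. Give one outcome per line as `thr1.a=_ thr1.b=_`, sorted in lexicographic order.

thr1.a=0 thr1.b=0
thr1.a=0 thr1.b=1
thr1.a=1 thr1.b=1

outcome vector order: (thr1.a,thr1.b)
|SC outcomes| = 3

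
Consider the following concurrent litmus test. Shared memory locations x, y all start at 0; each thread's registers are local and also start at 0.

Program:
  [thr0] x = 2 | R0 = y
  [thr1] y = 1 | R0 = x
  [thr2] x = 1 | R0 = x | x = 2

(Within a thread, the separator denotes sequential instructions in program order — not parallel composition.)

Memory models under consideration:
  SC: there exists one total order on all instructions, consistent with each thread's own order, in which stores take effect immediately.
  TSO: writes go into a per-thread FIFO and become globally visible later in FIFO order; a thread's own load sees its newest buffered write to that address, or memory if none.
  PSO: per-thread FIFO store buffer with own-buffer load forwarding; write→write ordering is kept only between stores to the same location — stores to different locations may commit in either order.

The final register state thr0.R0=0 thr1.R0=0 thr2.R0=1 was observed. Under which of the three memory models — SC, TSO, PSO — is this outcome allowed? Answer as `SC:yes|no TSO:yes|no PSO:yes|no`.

SC:no TSO:yes PSO:yes

outcome vector order: (thr0.R0,thr1.R0,thr2.R0)
SC: 9 outcomes — {011 021 022 101 102 111 112 121 122}
TSO: 12 outcomes — {001 002 011 012 021 022 101 102 111 112 121 122}
PSO: 12 outcomes — {001 002 011 012 021 022 101 102 111 112 121 122}
target 001 ∈ {TSO,PSO}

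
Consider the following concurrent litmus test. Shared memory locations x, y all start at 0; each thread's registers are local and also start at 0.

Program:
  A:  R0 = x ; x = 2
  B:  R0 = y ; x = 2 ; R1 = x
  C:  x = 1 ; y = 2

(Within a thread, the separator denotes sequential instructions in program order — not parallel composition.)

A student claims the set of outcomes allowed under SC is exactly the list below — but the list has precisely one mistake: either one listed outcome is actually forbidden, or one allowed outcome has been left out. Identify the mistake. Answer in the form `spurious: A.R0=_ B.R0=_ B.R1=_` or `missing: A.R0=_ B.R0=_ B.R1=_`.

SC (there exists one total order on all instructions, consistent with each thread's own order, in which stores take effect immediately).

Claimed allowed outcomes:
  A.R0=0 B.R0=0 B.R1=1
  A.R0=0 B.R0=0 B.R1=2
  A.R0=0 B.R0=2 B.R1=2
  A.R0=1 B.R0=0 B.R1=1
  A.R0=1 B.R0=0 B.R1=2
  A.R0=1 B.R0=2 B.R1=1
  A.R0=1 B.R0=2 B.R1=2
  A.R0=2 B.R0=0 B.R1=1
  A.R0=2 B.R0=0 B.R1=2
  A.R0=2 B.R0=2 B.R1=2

outcome vector order: (A.R0,B.R0,B.R1)
SC: 9 outcomes — {0/0/1, 0/0/2, 0/2/2, 1/0/1, 1/0/2, 1/2/2, 2/0/1, 2/0/2, 2/2/2}
claimed∖SC = {1/2/1}

spurious: A.R0=1 B.R0=2 B.R1=1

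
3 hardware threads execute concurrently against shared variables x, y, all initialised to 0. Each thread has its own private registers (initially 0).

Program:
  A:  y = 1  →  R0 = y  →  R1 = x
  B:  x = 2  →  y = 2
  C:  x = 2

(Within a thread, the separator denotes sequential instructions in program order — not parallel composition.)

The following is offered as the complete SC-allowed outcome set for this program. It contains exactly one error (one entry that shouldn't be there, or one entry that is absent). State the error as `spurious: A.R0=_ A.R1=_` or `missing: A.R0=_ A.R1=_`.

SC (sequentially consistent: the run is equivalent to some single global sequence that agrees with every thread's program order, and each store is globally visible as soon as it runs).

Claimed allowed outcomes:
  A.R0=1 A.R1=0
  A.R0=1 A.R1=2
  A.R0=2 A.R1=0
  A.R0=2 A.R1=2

outcome vector order: (A.R0,A.R1)
under SC → 1/0 1/2 2/2
claimed∖SC = {2/0}

spurious: A.R0=2 A.R1=0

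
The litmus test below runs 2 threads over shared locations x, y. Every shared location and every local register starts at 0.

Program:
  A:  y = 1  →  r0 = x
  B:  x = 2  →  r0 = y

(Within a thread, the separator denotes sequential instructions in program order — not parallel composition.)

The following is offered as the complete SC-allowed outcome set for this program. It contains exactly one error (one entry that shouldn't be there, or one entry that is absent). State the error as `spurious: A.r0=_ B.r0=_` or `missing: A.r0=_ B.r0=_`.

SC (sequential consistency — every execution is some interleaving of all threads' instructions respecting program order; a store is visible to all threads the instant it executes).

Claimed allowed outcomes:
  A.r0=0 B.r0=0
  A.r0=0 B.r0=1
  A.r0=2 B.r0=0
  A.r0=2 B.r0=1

spurious: A.r0=0 B.r0=0

outcome vector order: (A.r0,B.r0)
under SC → 0/1, 2/0, 2/1
claimed∖SC = {0/0}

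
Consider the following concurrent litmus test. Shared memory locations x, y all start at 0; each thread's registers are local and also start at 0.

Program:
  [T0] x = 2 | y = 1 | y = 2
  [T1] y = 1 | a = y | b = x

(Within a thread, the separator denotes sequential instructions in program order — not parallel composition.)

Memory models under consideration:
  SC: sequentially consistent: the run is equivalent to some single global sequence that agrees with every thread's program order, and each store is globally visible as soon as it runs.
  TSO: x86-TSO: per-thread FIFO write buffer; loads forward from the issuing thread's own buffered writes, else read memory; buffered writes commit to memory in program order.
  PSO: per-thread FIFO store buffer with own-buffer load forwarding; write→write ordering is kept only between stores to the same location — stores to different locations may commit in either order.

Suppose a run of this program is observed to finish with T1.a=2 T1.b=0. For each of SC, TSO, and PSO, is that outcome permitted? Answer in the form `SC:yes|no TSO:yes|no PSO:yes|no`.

outcome vector order: (T1.a,T1.b)
SC: 3 outcomes — {<1 0>, <1 2>, <2 2>}
TSO: 3 outcomes — {<1 0>, <1 2>, <2 2>}
PSO: 4 outcomes — {<1 0>, <1 2>, <2 0>, <2 2>}
target <2 0> ∈ {PSO}

SC:no TSO:no PSO:yes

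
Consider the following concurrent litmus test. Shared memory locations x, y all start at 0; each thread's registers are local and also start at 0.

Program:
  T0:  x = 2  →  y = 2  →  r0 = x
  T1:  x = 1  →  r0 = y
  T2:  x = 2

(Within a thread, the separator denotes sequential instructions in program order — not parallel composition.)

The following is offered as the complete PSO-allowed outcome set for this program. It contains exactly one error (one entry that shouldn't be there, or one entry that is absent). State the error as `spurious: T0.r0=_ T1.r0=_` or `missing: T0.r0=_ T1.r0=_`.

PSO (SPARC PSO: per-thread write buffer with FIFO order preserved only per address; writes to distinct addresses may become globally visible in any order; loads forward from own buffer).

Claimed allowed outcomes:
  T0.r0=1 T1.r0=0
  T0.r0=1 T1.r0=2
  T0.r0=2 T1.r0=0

outcome vector order: (T0.r0,T1.r0)
PSO: 4 outcomes — {1/0, 1/2, 2/0, 2/2}
PSO∖claimed = {2/2}

missing: T0.r0=2 T1.r0=2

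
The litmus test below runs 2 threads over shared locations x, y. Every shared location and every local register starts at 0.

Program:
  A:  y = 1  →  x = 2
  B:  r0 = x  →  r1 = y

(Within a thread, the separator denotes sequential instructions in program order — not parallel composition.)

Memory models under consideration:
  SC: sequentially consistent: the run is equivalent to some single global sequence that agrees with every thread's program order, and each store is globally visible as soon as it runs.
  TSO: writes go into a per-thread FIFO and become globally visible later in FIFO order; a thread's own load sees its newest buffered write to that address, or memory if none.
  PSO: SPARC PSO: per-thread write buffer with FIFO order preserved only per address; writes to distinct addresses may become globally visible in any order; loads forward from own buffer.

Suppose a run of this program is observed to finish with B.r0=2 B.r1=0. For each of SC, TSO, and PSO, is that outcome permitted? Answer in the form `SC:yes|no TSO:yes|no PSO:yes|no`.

outcome vector order: (B.r0,B.r1)
SC: 3 outcomes — {0/0, 0/1, 2/1}
TSO: 3 outcomes — {0/0, 0/1, 2/1}
PSO: 4 outcomes — {0/0, 0/1, 2/0, 2/1}
target 2/0 ∈ {PSO}

SC:no TSO:no PSO:yes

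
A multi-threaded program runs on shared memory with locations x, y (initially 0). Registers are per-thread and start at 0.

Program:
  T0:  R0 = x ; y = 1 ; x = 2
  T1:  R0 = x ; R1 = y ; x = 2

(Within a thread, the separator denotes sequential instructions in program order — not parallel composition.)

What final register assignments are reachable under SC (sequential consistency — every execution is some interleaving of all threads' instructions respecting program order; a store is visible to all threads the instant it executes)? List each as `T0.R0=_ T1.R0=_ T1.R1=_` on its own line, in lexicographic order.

T0.R0=0 T1.R0=0 T1.R1=0
T0.R0=0 T1.R0=0 T1.R1=1
T0.R0=0 T1.R0=2 T1.R1=1
T0.R0=2 T1.R0=0 T1.R1=0

outcome vector order: (T0.R0,T1.R0,T1.R1)
|SC outcomes| = 4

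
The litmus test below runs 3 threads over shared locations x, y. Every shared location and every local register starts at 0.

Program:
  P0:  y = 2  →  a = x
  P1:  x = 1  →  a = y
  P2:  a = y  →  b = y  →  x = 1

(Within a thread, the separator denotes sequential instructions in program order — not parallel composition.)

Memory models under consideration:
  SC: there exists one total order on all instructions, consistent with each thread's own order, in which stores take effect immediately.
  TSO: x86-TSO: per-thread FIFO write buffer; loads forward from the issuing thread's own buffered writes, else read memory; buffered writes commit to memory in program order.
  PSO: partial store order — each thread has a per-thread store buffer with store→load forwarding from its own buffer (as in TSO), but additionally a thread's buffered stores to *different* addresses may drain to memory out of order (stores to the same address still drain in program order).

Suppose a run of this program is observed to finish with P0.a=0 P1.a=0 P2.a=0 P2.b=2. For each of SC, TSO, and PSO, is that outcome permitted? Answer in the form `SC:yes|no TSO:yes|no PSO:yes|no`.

SC:no TSO:yes PSO:yes

outcome vector order: (P0.a,P1.a,P2.a,P2.b)
SC (9): (0,2,0,0), (0,2,0,2), (0,2,2,2), (1,0,0,0), (1,0,0,2), (1,0,2,2), (1,2,0,0), (1,2,0,2), (1,2,2,2)
TSO (12): (0,0,0,0), (0,0,0,2), (0,0,2,2), (0,2,0,0), (0,2,0,2), (0,2,2,2), (1,0,0,0), (1,0,0,2), (1,0,2,2), (1,2,0,0), (1,2,0,2), (1,2,2,2)
PSO (12): (0,0,0,0), (0,0,0,2), (0,0,2,2), (0,2,0,0), (0,2,0,2), (0,2,2,2), (1,0,0,0), (1,0,0,2), (1,0,2,2), (1,2,0,0), (1,2,0,2), (1,2,2,2)
target (0,0,0,2) ∈ {TSO,PSO}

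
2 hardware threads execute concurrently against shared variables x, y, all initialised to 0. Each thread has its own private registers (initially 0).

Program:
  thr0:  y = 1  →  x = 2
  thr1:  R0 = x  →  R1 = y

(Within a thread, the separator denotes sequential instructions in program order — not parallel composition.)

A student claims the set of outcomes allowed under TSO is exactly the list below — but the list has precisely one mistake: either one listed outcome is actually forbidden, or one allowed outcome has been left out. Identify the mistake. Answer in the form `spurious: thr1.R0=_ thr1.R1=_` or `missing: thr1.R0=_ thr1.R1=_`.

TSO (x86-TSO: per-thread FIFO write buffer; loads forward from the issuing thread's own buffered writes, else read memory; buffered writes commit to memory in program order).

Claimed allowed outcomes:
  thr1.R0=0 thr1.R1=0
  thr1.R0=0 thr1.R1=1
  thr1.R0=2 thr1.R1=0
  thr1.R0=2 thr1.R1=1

outcome vector order: (thr1.R0,thr1.R1)
TSO (3): <0 0>, <0 1>, <2 1>
claimed∖TSO = {<2 0>}

spurious: thr1.R0=2 thr1.R1=0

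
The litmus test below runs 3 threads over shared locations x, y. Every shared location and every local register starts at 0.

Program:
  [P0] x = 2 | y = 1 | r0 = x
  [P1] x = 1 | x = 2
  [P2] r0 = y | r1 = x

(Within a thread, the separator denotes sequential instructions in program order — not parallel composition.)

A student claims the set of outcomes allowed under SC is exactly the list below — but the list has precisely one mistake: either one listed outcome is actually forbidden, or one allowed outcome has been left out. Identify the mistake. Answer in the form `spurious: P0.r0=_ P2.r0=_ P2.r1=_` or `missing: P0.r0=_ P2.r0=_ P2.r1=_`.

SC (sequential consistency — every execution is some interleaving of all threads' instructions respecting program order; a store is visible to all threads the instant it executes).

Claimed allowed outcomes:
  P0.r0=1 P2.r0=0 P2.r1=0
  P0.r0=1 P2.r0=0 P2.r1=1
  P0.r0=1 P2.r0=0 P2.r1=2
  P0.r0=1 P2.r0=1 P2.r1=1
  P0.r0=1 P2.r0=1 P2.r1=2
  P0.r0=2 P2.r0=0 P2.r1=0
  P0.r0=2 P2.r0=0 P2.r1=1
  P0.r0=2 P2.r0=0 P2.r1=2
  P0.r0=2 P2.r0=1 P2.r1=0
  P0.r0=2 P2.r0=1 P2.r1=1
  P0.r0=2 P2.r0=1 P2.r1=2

spurious: P0.r0=2 P2.r0=1 P2.r1=0

outcome vector order: (P0.r0,P2.r0,P2.r1)
[SC] allowed = {100, 101, 102, 111, 112, 200, 201, 202, 211, 212}
claimed∖SC = {210}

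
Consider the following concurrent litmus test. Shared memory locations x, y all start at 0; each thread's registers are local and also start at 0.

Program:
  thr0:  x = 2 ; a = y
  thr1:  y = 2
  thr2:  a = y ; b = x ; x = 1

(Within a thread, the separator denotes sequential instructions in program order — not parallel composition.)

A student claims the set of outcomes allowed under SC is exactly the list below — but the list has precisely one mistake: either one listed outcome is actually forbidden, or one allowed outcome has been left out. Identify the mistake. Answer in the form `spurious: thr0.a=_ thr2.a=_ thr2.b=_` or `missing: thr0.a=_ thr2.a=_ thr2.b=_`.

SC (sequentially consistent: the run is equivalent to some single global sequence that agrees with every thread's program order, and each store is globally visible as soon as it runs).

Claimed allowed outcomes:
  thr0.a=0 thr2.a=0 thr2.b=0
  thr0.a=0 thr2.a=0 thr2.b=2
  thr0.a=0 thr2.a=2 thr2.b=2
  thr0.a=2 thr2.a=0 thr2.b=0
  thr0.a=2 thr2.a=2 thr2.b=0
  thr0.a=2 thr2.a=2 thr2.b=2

missing: thr0.a=2 thr2.a=0 thr2.b=2

outcome vector order: (thr0.a,thr2.a,thr2.b)
SC: 7 outcomes — {<0 0 0>; <0 0 2>; <0 2 2>; <2 0 0>; <2 0 2>; <2 2 0>; <2 2 2>}
SC∖claimed = {<2 0 2>}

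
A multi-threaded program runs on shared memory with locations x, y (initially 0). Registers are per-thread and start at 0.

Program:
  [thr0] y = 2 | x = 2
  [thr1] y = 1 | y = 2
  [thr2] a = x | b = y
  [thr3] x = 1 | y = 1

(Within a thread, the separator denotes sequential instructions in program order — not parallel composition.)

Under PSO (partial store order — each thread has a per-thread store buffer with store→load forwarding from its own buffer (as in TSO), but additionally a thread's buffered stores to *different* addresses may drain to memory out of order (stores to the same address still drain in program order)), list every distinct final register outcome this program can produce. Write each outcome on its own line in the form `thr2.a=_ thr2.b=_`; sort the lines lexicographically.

thr2.a=0 thr2.b=0
thr2.a=0 thr2.b=1
thr2.a=0 thr2.b=2
thr2.a=1 thr2.b=0
thr2.a=1 thr2.b=1
thr2.a=1 thr2.b=2
thr2.a=2 thr2.b=0
thr2.a=2 thr2.b=1
thr2.a=2 thr2.b=2

outcome vector order: (thr2.a,thr2.b)
|PSO outcomes| = 9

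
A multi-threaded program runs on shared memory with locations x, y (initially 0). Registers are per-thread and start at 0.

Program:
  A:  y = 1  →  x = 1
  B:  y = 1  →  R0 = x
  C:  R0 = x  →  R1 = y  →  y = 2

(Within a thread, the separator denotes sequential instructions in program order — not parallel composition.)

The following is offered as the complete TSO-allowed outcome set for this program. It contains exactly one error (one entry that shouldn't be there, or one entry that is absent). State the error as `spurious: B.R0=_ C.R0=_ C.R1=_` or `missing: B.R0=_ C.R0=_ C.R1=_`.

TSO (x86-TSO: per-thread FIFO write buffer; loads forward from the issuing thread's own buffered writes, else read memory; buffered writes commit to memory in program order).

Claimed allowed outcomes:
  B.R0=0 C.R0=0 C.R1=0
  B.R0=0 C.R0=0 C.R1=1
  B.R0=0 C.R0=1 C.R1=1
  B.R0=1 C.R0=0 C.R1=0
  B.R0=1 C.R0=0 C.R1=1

outcome vector order: (B.R0,C.R0,C.R1)
TSO (6): 000; 001; 011; 100; 101; 111
TSO∖claimed = {111}

missing: B.R0=1 C.R0=1 C.R1=1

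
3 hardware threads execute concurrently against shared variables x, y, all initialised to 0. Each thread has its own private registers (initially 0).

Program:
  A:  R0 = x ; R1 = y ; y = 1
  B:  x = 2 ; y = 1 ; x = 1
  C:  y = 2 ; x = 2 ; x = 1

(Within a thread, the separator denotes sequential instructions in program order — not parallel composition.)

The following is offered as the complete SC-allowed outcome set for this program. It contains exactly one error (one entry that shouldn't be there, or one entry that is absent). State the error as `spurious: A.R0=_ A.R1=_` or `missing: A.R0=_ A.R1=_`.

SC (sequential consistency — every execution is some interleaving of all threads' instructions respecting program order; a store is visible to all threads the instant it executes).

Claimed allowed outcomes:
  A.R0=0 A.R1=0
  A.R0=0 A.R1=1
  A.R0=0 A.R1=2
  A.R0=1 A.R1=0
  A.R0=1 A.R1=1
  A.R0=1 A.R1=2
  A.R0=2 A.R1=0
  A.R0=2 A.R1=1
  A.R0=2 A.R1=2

outcome vector order: (A.R0,A.R1)
SC (8): 0/0, 0/1, 0/2, 1/1, 1/2, 2/0, 2/1, 2/2
claimed∖SC = {1/0}

spurious: A.R0=1 A.R1=0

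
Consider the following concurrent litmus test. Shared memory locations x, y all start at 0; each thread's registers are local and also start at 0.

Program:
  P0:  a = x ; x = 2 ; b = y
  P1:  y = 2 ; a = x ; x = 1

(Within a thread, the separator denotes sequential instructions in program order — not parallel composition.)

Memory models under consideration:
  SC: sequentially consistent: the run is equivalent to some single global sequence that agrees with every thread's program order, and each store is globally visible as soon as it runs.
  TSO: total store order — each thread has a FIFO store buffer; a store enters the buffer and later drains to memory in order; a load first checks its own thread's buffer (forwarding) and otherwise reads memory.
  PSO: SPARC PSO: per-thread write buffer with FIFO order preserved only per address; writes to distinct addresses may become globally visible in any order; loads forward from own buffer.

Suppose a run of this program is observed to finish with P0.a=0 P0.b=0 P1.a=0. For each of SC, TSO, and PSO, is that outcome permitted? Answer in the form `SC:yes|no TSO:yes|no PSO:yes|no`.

outcome vector order: (P0.a,P0.b,P1.a)
[SC] allowed = {<0 0 2> <0 2 0> <0 2 2> <1 2 0>}
[TSO] allowed = {<0 0 0> <0 0 2> <0 2 0> <0 2 2> <1 2 0>}
[PSO] allowed = {<0 0 0> <0 0 2> <0 2 0> <0 2 2> <1 0 0> <1 2 0>}
target <0 0 0> ∈ {TSO,PSO}

SC:no TSO:yes PSO:yes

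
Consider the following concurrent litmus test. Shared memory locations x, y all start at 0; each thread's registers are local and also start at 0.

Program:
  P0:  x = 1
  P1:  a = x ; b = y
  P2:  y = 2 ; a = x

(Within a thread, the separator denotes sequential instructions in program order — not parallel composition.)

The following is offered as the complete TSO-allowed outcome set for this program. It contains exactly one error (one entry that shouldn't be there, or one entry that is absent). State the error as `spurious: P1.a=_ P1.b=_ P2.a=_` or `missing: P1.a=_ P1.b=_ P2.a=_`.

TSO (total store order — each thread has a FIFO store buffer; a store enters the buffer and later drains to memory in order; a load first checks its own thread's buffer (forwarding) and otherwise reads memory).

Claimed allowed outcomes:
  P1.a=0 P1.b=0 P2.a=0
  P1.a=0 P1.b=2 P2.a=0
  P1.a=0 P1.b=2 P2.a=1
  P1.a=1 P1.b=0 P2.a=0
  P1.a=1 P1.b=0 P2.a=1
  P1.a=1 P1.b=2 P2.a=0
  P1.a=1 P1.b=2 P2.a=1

missing: P1.a=0 P1.b=0 P2.a=1

outcome vector order: (P1.a,P1.b,P2.a)
[TSO] allowed = {0/0/0; 0/0/1; 0/2/0; 0/2/1; 1/0/0; 1/0/1; 1/2/0; 1/2/1}
TSO∖claimed = {0/0/1}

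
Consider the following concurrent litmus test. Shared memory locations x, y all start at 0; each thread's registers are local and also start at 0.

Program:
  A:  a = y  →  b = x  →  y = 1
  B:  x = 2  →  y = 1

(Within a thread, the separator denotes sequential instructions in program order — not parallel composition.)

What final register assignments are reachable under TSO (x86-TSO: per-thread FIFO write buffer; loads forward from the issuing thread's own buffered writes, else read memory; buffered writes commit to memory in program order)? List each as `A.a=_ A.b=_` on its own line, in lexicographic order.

outcome vector order: (A.a,A.b)
|TSO outcomes| = 3

A.a=0 A.b=0
A.a=0 A.b=2
A.a=1 A.b=2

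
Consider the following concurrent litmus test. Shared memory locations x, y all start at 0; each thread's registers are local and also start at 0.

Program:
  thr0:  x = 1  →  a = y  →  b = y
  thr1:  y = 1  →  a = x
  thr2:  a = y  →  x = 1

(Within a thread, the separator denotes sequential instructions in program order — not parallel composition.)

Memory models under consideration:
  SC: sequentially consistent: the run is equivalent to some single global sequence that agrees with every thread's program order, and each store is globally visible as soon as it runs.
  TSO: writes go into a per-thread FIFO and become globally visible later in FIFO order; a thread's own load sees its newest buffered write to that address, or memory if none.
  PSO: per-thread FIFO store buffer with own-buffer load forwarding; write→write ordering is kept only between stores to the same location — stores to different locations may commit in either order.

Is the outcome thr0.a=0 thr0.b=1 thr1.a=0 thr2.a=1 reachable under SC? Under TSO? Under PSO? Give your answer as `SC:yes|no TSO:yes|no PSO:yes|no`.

SC:no TSO:yes PSO:yes

outcome vector order: (thr0.a,thr0.b,thr1.a,thr2.a)
[SC] allowed = {0/0/1/0, 0/0/1/1, 0/1/1/0, 0/1/1/1, 1/1/0/0, 1/1/0/1, 1/1/1/0, 1/1/1/1}
[TSO] allowed = {0/0/0/0, 0/0/0/1, 0/0/1/0, 0/0/1/1, 0/1/0/0, 0/1/0/1, 0/1/1/0, 0/1/1/1, 1/1/0/0, 1/1/0/1, 1/1/1/0, 1/1/1/1}
[PSO] allowed = {0/0/0/0, 0/0/0/1, 0/0/1/0, 0/0/1/1, 0/1/0/0, 0/1/0/1, 0/1/1/0, 0/1/1/1, 1/1/0/0, 1/1/0/1, 1/1/1/0, 1/1/1/1}
target 0/1/0/1 ∈ {TSO,PSO}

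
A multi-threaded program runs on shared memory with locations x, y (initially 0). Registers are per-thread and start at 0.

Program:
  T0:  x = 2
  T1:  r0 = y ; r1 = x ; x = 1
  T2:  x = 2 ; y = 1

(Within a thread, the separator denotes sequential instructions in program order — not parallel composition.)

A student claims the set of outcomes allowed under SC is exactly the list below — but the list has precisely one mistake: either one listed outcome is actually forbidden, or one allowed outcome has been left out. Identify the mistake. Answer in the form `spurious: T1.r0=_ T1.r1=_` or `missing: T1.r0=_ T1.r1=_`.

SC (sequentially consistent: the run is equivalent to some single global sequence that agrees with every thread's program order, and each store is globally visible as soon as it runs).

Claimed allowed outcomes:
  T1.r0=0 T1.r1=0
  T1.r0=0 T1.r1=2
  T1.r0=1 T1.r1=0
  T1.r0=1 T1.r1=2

outcome vector order: (T1.r0,T1.r1)
SC: 3 outcomes — {0/0, 0/2, 1/2}
claimed∖SC = {1/0}

spurious: T1.r0=1 T1.r1=0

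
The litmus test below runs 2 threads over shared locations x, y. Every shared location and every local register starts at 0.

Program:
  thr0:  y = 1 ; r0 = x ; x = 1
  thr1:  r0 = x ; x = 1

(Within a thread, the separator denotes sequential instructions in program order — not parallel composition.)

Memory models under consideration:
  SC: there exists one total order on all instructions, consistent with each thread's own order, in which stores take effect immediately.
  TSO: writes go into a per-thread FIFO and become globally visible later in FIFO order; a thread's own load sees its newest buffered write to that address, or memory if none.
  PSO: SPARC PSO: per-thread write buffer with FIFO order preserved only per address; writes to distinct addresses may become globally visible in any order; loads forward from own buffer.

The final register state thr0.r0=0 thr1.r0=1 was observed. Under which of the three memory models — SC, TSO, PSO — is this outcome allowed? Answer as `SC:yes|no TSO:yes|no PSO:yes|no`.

outcome vector order: (thr0.r0,thr1.r0)
SC: 3 outcomes — {(0,0), (0,1), (1,0)}
TSO: 3 outcomes — {(0,0), (0,1), (1,0)}
PSO: 3 outcomes — {(0,0), (0,1), (1,0)}
target (0,1) ∈ {SC,TSO,PSO}

SC:yes TSO:yes PSO:yes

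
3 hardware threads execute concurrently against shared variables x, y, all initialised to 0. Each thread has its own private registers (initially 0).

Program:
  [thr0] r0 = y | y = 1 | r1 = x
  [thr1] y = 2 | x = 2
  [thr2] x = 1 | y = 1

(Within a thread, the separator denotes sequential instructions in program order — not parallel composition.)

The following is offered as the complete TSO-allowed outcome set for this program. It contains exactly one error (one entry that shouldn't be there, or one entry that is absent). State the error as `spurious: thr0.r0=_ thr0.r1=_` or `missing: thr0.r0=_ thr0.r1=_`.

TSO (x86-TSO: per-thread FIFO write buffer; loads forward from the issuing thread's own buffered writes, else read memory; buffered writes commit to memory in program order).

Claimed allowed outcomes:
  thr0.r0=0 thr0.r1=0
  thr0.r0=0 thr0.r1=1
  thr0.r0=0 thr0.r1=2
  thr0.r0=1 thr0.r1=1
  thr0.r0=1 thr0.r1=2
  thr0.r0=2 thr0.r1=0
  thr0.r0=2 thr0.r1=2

missing: thr0.r0=2 thr0.r1=1

outcome vector order: (thr0.r0,thr0.r1)
TSO (8): <0 0> <0 1> <0 2> <1 1> <1 2> <2 0> <2 1> <2 2>
TSO∖claimed = {<2 1>}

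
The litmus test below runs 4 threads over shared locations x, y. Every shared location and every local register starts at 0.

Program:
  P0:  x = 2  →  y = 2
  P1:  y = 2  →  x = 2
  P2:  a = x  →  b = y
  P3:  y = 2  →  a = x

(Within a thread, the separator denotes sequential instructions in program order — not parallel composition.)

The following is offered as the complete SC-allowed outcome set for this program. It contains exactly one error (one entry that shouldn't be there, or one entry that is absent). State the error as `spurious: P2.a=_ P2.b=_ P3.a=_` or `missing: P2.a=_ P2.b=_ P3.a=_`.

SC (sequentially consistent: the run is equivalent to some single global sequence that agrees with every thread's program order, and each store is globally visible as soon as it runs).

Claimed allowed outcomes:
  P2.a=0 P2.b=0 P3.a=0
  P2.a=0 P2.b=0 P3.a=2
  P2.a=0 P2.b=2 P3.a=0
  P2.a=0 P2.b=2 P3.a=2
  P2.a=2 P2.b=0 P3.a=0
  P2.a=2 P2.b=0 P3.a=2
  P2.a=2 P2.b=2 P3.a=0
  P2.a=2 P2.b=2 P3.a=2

outcome vector order: (P2.a,P2.b,P3.a)
SC (7): (0,0,0) (0,0,2) (0,2,0) (0,2,2) (2,0,2) (2,2,0) (2,2,2)
claimed∖SC = {(2,0,0)}

spurious: P2.a=2 P2.b=0 P3.a=0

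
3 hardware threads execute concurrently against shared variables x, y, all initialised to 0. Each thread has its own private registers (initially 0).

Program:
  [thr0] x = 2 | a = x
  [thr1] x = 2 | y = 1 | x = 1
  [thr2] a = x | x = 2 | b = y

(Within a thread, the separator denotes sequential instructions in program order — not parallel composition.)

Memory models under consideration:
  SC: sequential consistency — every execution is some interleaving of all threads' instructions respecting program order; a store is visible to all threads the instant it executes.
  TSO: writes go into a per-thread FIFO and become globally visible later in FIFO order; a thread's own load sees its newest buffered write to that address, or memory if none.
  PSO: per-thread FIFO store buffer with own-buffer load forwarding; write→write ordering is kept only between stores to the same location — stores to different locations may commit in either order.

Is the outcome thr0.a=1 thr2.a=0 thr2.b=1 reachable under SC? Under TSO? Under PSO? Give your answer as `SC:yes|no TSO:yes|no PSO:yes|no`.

outcome vector order: (thr0.a,thr2.a,thr2.b)
SC: 10 outcomes — {(1,0,0); (1,0,1); (1,1,1); (1,2,0); (1,2,1); (2,0,0); (2,0,1); (2,1,1); (2,2,0); (2,2,1)}
TSO: 10 outcomes — {(1,0,0); (1,0,1); (1,1,1); (1,2,0); (1,2,1); (2,0,0); (2,0,1); (2,1,1); (2,2,0); (2,2,1)}
PSO: 12 outcomes — {(1,0,0); (1,0,1); (1,1,0); (1,1,1); (1,2,0); (1,2,1); (2,0,0); (2,0,1); (2,1,0); (2,1,1); (2,2,0); (2,2,1)}
target (1,0,1) ∈ {SC,TSO,PSO}

SC:yes TSO:yes PSO:yes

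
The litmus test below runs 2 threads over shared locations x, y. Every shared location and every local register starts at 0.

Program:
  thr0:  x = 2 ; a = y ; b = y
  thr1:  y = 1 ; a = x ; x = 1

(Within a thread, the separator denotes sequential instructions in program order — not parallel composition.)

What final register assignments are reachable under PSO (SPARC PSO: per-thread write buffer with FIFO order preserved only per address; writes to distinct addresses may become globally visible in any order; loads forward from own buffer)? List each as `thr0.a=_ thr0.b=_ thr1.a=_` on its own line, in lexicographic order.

thr0.a=0 thr0.b=0 thr1.a=0
thr0.a=0 thr0.b=0 thr1.a=2
thr0.a=0 thr0.b=1 thr1.a=0
thr0.a=0 thr0.b=1 thr1.a=2
thr0.a=1 thr0.b=1 thr1.a=0
thr0.a=1 thr0.b=1 thr1.a=2

outcome vector order: (thr0.a,thr0.b,thr1.a)
|PSO outcomes| = 6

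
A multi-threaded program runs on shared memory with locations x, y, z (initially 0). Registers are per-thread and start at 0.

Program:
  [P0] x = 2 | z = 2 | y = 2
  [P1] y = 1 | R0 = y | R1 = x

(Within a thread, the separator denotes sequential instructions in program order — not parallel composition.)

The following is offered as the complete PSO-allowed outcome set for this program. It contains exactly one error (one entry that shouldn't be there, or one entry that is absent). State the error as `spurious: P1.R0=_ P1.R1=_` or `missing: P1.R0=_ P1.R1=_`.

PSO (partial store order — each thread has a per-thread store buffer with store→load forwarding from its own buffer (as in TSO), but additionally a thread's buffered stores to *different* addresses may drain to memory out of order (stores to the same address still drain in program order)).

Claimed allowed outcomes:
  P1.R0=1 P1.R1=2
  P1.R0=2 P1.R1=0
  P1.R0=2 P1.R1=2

outcome vector order: (P1.R0,P1.R1)
under PSO → <1 0>; <1 2>; <2 0>; <2 2>
PSO∖claimed = {<1 0>}

missing: P1.R0=1 P1.R1=0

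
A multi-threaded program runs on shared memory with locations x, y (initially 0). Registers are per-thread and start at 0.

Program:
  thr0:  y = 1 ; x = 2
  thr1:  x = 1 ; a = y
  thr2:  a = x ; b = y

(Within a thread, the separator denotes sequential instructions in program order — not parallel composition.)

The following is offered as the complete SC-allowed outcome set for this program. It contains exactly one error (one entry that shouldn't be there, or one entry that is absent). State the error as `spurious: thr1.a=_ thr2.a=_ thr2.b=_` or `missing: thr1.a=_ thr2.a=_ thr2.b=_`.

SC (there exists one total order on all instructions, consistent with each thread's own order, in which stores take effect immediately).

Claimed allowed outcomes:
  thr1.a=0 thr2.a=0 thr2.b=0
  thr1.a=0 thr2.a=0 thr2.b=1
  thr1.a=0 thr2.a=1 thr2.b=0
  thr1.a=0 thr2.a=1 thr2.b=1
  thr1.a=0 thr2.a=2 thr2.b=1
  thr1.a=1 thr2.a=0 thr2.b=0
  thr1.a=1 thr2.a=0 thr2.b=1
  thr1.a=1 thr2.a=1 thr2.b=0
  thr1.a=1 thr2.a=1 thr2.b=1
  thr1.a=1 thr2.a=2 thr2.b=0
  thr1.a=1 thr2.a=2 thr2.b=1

spurious: thr1.a=1 thr2.a=2 thr2.b=0

outcome vector order: (thr1.a,thr2.a,thr2.b)
SC: 10 outcomes — {000, 001, 010, 011, 021, 100, 101, 110, 111, 121}
claimed∖SC = {120}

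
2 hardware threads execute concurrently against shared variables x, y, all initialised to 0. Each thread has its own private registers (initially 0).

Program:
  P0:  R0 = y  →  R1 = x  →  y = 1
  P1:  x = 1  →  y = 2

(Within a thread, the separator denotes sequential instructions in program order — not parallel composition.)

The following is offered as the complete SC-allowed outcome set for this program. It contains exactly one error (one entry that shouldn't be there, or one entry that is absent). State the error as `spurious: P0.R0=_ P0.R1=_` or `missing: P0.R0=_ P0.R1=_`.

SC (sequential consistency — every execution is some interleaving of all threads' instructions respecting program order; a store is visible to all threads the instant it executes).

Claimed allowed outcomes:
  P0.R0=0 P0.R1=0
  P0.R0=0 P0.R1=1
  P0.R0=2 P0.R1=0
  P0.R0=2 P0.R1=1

spurious: P0.R0=2 P0.R1=0

outcome vector order: (P0.R0,P0.R1)
SC: 3 outcomes — {<0 0>, <0 1>, <2 1>}
claimed∖SC = {<2 0>}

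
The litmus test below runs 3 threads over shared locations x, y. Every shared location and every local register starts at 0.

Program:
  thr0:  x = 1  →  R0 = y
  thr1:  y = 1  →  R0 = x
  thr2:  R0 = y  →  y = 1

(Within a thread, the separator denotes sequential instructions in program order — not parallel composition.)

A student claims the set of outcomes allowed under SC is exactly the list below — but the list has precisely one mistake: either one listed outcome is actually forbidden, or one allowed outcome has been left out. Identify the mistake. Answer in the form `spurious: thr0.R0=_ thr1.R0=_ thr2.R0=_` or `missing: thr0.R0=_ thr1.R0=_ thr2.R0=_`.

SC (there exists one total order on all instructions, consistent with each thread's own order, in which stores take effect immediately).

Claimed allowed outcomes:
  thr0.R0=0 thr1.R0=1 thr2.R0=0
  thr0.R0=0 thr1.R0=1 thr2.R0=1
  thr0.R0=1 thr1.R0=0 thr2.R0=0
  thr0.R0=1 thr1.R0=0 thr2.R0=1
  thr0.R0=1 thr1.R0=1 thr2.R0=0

outcome vector order: (thr0.R0,thr1.R0,thr2.R0)
SC: 6 outcomes — {(0,1,0); (0,1,1); (1,0,0); (1,0,1); (1,1,0); (1,1,1)}
SC∖claimed = {(1,1,1)}

missing: thr0.R0=1 thr1.R0=1 thr2.R0=1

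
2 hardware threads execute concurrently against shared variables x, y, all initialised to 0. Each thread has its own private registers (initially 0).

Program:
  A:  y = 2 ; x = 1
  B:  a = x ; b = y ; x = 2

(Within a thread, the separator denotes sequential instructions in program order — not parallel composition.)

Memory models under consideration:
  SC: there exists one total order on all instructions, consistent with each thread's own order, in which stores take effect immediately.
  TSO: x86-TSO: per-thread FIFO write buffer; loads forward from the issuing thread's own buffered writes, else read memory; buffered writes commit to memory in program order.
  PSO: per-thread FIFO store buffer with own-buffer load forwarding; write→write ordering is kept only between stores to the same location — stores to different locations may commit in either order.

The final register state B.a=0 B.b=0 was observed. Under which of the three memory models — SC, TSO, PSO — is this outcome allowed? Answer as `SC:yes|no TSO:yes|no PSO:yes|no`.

outcome vector order: (B.a,B.b)
under SC → (0,0) (0,2) (1,2)
under TSO → (0,0) (0,2) (1,2)
under PSO → (0,0) (0,2) (1,0) (1,2)
target (0,0) ∈ {SC,TSO,PSO}

SC:yes TSO:yes PSO:yes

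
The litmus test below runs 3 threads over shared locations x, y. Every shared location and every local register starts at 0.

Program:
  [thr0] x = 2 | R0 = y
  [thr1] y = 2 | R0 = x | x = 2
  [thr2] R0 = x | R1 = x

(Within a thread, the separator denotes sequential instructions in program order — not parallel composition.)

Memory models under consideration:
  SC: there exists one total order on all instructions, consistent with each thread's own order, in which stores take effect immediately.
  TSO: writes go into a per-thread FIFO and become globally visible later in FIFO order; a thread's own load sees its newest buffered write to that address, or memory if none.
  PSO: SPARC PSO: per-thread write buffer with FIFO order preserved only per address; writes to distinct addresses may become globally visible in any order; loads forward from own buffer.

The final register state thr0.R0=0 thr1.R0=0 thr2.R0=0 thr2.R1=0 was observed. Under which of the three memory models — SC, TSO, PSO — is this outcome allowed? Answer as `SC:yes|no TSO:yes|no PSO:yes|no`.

outcome vector order: (thr0.R0,thr1.R0,thr2.R0,thr2.R1)
under SC → <0 2 0 0>, <0 2 0 2>, <0 2 2 2>, <2 0 0 0>, <2 0 0 2>, <2 0 2 2>, <2 2 0 0>, <2 2 0 2>, <2 2 2 2>
under TSO → <0 0 0 0>, <0 0 0 2>, <0 0 2 2>, <0 2 0 0>, <0 2 0 2>, <0 2 2 2>, <2 0 0 0>, <2 0 0 2>, <2 0 2 2>, <2 2 0 0>, <2 2 0 2>, <2 2 2 2>
under PSO → <0 0 0 0>, <0 0 0 2>, <0 0 2 2>, <0 2 0 0>, <0 2 0 2>, <0 2 2 2>, <2 0 0 0>, <2 0 0 2>, <2 0 2 2>, <2 2 0 0>, <2 2 0 2>, <2 2 2 2>
target <0 0 0 0> ∈ {TSO,PSO}

SC:no TSO:yes PSO:yes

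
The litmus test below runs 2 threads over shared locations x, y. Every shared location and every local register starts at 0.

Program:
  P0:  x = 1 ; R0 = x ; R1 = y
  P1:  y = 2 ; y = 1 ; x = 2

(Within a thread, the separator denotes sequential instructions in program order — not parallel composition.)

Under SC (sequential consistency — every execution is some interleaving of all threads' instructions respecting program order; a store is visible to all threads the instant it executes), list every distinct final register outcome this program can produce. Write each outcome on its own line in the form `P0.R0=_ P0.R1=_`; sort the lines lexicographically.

P0.R0=1 P0.R1=0
P0.R0=1 P0.R1=1
P0.R0=1 P0.R1=2
P0.R0=2 P0.R1=1

outcome vector order: (P0.R0,P0.R1)
|SC outcomes| = 4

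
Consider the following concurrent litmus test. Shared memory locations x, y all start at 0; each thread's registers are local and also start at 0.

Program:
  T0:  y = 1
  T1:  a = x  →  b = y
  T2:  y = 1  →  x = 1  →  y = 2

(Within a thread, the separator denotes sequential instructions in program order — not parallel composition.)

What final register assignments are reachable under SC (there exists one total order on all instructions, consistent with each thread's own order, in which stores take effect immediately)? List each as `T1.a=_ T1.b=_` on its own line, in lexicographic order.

outcome vector order: (T1.a,T1.b)
|SC outcomes| = 5

T1.a=0 T1.b=0
T1.a=0 T1.b=1
T1.a=0 T1.b=2
T1.a=1 T1.b=1
T1.a=1 T1.b=2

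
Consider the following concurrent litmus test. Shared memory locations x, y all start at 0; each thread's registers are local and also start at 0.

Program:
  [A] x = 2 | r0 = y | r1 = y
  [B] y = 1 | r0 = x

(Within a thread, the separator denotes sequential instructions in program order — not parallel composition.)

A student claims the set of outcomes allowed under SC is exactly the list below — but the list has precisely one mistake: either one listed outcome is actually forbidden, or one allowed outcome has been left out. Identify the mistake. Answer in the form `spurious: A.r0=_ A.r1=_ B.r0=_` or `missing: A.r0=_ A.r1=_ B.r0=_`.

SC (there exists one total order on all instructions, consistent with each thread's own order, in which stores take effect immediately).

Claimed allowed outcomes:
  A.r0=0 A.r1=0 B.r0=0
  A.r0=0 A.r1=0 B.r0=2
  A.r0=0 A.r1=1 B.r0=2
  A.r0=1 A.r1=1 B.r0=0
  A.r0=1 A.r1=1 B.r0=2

spurious: A.r0=0 A.r1=0 B.r0=0

outcome vector order: (A.r0,A.r1,B.r0)
SC: 4 outcomes — {0/0/2 0/1/2 1/1/0 1/1/2}
claimed∖SC = {0/0/0}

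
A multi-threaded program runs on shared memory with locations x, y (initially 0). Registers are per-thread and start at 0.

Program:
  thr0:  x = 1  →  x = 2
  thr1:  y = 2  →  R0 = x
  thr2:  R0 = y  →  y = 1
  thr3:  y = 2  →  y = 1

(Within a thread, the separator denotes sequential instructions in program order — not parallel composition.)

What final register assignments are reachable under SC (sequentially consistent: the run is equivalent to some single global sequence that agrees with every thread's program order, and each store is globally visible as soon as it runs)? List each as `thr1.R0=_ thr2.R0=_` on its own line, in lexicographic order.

outcome vector order: (thr1.R0,thr2.R0)
|SC outcomes| = 9

thr1.R0=0 thr2.R0=0
thr1.R0=0 thr2.R0=1
thr1.R0=0 thr2.R0=2
thr1.R0=1 thr2.R0=0
thr1.R0=1 thr2.R0=1
thr1.R0=1 thr2.R0=2
thr1.R0=2 thr2.R0=0
thr1.R0=2 thr2.R0=1
thr1.R0=2 thr2.R0=2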